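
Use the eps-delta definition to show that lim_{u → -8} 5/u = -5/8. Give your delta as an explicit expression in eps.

delta = min(4, (32/5)eps)

Fix eps > 0. We seek delta > 0 such that 0 < |u + 8| < delta implies |5/u + 5/8| < eps.
|5/u + 5/8| = 5·|-8 − u|/(8·|u|) = 5|u + 8|/(8|u|).
Require delta ≤ 4 so that |u| > 8 − 4 = 4, hence 8|u| > 32.
Then |5/u + 5/8| < 5|u + 8|/32, which is < eps when |u + 8| < (32/5)eps.
Take delta = min(4, (32/5)eps). Then 0 < |u + 8| < delta gives both |u + 8| < 4 and |u + 8| < (32/5)eps, so |5/u + 5/8| < eps.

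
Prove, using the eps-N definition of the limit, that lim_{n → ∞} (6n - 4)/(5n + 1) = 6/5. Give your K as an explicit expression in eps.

Fix eps > 0. For n ≥ 1, |(6n - 4)/(5n + 1) − (6/5)| = |-26|/(5(5n + 1)) = 26/(5(5n + 1)).
Since 5n + 1 ≥ 5n for n ≥ 1, this is ≤ 26/(5·5n) = (26/25)/n.
So |(6n - 4)/(5n + 1) − (6/5)| < eps whenever n > (26/25)/eps.
Take K = (26/25)/eps. If n > K then |(6n - 4)/(5n + 1) − (6/5)| ≤ (26/25)/n < eps.

K = (26/25)/eps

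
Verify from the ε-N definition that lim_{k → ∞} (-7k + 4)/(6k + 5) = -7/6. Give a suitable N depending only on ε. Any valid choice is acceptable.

Let ε > 0. For k ≥ 1, |(-7k + 4)/(6k + 5) + 7/6| = |59|/(6(6k + 5)) = 59/(6(6k + 5)).
Since 6k + 5 ≥ 6k for k ≥ 1, this is ≤ 59/(6·6k) = (59/36)/k.
So |(-7k + 4)/(6k + 5) + 7/6| < ε whenever k > (59/36)/ε.
Take N = (59/36)/ε. If k > N then |(-7k + 4)/(6k + 5) + 7/6| ≤ (59/36)/k < ε.

N = (59/36)/ε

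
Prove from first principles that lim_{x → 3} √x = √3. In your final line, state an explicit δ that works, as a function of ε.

δ = min(3, √3·ε)

Fix ε > 0. We want δ > 0 such that 0 < |x − 3| < δ implies |√x − √3| < ε.
Multiplying by the conjugate, |√x − √3| = |x − 3|/(√x + √3).
Restrict δ ≤ 3 so that |x − 3| < 3 forces x > 0, and then √x + √3 > √3.
Hence |√x − √3| < |x − 3|/√3, which is < ε once |x − 3| < √3·ε.
Take δ = min(3, √3·ε). If 0 < |x − 3| < δ then x > 0 and |√x − √3| < |x − 3|/√3 < ε.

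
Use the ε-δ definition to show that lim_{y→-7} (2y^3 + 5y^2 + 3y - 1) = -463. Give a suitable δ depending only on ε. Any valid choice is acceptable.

Suppose ε > 0. We want δ > 0 such that 0 < |y + 7| < δ implies |(2y^3 + 5y^2 + 3y - 1) + 463| < ε.
(2y^3 + 5y^2 + 3y - 1) + 463 = 2y^3 + 5y^2 + 3y + 462 = (y + 7)(2y^2 - 9y + 66).
So |(2y^3 + 5y^2 + 3y - 1) + 463| = |y + 7|·|2y^2 - 9y + 66|.
Require δ ≤ 1. Then |y + 7| < 1 gives |y| < 8, and by the triangle inequality |2y^2 - 9y + 66| ≤ 2·8^2 + 9·8 + 66 = 266.
Hence |(2y^3 + 5y^2 + 3y - 1) + 463| ≤ 266|y + 7| < ε provided |y + 7| < ε/266.
Choosing δ = min(1, ε/266) ensures both conditions, hence |(2y^3 + 5y^2 + 3y - 1) + 463| < ε.

δ = min(1, ε/266)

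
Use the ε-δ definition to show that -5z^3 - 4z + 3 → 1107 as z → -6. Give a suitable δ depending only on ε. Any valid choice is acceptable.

δ = min(2, ε/744)

Let ε > 0. We want δ > 0 such that 0 < |z + 6| < δ implies |(-5z^3 - 4z + 3) − 1107| < ε.
(-5z^3 - 4z + 3) − 1107 = -5z^3 - 4z - 1104 = (z + 6)(-5z^2 + 30z - 184).
So |(-5z^3 - 4z + 3) − 1107| = |z + 6|·|-5z^2 + 30z - 184|.
Assume first that |z + 6| < 2, so |z| < 8. Then |-5z^2 + 30z - 184| ≤ 5·8^2 + 30·8 + 184 = 744.
Hence |(-5z^3 - 4z + 3) − 1107| ≤ 744|z + 6| < ε provided |z + 6| < ε/744.
Take δ = min(2, ε/744). Then 0 < |z + 6| < δ gives both |z + 6| < 2 and |z + 6| < ε/744, so |(-5z^3 - 4z + 3) − 1107| < ε.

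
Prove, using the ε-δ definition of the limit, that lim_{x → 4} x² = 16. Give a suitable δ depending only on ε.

δ = min(1, ε/9)

Fix ε > 0. We seek δ > 0 with 0 < |x − 4| < δ ⇒ |x² − 16| < ε.
Factor: x² − 16 = (x − 4)(x + 4), so |x² − 16| = |x − 4|·|x + 4|.
Impose δ ≤ 1 so that |x| < 5; then |x + 4| ≤ 9.
Hence |x² − 16| ≤ 9|x − 4|, which is < ε once |x − 4| < ε/9.
Take δ = min(1, ε/9). If 0 < |x − 4| < δ then both bounds hold and |x² − 16| ≤ 9|x − 4| < 9·(ε/9) = ε.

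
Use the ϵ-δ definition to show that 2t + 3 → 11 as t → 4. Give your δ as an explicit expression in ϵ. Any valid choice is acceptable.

Fix ϵ > 0. We need δ > 0 so that 0 < |t − 4| < δ implies |(2t + 3) − 11| < ϵ.
|(2t + 3) − 11| = |2t - 8| = 2|t − 4|.
So 2|t − 4| < ϵ exactly when |t − 4| < ϵ/2.
Take δ = ϵ/2. If 0 < |t − 4| < δ then |(2t + 3) − 11| = 2|t − 4| < 2·(ϵ/2) = ϵ.

δ = ϵ/2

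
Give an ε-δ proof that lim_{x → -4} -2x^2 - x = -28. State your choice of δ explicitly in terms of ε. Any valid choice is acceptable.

Fix ε > 0. We want δ > 0 such that 0 < |x + 4| < δ implies |(-2x^2 - x) + 28| < ε.
(-2x^2 - x) + 28 = -2x^2 - x + 28 = (x + 4)(-2x + 7).
So |(-2x^2 - x) + 28| = |x + 4|·|-2x + 7|.
Require δ ≤ 1. Then |x + 4| < 1 gives |x| < 5, and by the triangle inequality |-2x + 7| ≤ 2·5 + 7 = 17.
Hence |(-2x^2 - x) + 28| ≤ 17|x + 4| < ε provided |x + 4| < ε/17.
Take δ = min(1, ε/17). Then 0 < |x + 4| < δ gives both |x + 4| < 1 and |x + 4| < ε/17, so |(-2x^2 - x) + 28| < ε.

δ = min(1, ε/17)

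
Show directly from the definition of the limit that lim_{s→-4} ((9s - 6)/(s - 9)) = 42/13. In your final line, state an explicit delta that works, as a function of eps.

delta = min(13/2, (169/150)eps)

Let eps > 0. We want delta > 0 with 0 < |s + 4| < delta ⇒ |(9s - 6)/(s - 9) − (42/13)| < eps.
Combining over a common denominator, (9s - 6)/(s - 9) − (42/13) = [(9s - 6)·(-13) − (-42)·(s - 9)] / [(-13)·(s - 9)] = -75(s + 4) / ((-13)(s - 9)).
So |(9s - 6)/(s - 9) − (42/13)| = 75|s + 4| / (13·|s − 9|).
Require delta ≤ 13/2, so |s − 9| ≥ |-13| − |s + 4| > 13 − 13/2 = 13/2.
Hence |(9s - 6)/(s - 9) − (42/13)| < 75|s + 4|/(13·(13/2)) = (150/169)|s + 4|, which is < eps once |s + 4| < (169/150)eps.
Take delta = min(13/2, (169/150)eps). Then 0 < |s + 4| < delta forces both bounds, so |(9s - 6)/(s - 9) − (42/13)| < eps.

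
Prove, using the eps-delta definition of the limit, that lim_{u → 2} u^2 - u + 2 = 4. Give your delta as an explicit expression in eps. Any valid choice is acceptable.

delta = min(2, eps/5)

Let eps > 0 be given. We want delta > 0 such that 0 < |u − 2| < delta implies |(u^2 - u + 2) − 4| < eps.
(u^2 - u + 2) − 4 = u^2 - u - 2 = (u − 2)(u + 1).
So |(u^2 - u + 2) − 4| = |u − 2|·|u + 1|.
Require delta ≤ 2. Then |u − 2| < 2 gives |u| < 4, and by the triangle inequality |u + 1| ≤ 4 + 1 = 5.
Hence |(u^2 - u + 2) − 4| ≤ 5|u − 2| < eps provided |u − 2| < eps/5.
Choosing delta = min(2, eps/5) ensures both conditions, hence |(u^2 - u + 2) − 4| < eps.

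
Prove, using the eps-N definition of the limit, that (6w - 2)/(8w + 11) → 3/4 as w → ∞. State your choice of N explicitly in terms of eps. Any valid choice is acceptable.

Let eps > 0. We seek N > 0 such that w > N implies |(6w - 2)/(8w + 11) − (3/4)| < eps.
(6w - 2)/(8w + 11) − (3/4) = (8(6w - 2) − 6(8w + 11)) / (8(8w + 11)) = -82/(8(8w + 11)).
For w > 0 we have 8w + 11 > 8w, so |(6w - 2)/(8w + 11) − (3/4)| = 82/(8(8w + 11)) < 82/(8·8w) = (41/32)/w.
Thus |(6w - 2)/(8w + 11) − (3/4)| < eps whenever w > (41/32)/eps.
Take N = (41/32)/eps. If w > N then |(6w - 2)/(8w + 11) − (3/4)| < (41/32)/w < eps.

N = (41/32)/eps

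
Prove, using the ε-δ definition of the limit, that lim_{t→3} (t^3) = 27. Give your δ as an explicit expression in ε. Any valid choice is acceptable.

δ = min(1, ε/37)

Fix ε > 0. We seek δ > 0 with 0 < |t − 3| < δ ⇒ |t^3 − 27| < ε.
Factor: t^3 − 27 = (t − 3)(t^2 + 3t + 9), so |t^3 − 27| = |t − 3|·|t^2 + 3t + 9|.
Restrict δ ≤ 1. Then |t − 3| < 1 gives |t| < 4, so by the triangle inequality |t^2 + 3t + 9| ≤ 4^2 + 3·4 + 9 = 37.
Hence |t^3 − 27| ≤ 37|t − 3|, which is < ε once |t − 3| < ε/37.
Take δ = min(1, ε/37). If 0 < |t − 3| < δ then both bounds hold and |t^3 − 27| ≤ 37|t − 3| < 37·(ε/37) = ε.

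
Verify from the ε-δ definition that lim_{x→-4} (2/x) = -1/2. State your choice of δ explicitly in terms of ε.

Let ε > 0. We seek δ > 0 such that 0 < |x + 4| < δ implies |2/x + 1/2| < ε.
|2/x + 1/2| = 2·|-4 − x|/(4·|x|) = 2|x + 4|/(4|x|).
Require δ ≤ 2 so that |x| > 4 − 2 = 2, hence 4|x| > 8.
Then |2/x + 1/2| < 2|x + 4|/8, which is < ε when |x + 4| < 4ε.
Take δ = min(2, 4ε). Then 0 < |x + 4| < δ gives both |x + 4| < 2 and |x + 4| < 4ε, so |2/x + 1/2| < ε.

δ = min(2, 4ε)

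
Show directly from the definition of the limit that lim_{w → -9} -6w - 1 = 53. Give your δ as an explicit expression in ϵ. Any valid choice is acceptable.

δ = ϵ/6

Fix ϵ > 0. We need δ > 0 so that 0 < |w + 9| < δ implies |(-6w - 1) − 53| < ϵ.
|(-6w - 1) − 53| = |-6w - 54| = 6|w + 9|.
So 6|w + 9| < ϵ exactly when |w + 9| < ϵ/6.
Choosing δ = ϵ/6 gives |(-6w - 1) − 53| = 6|w + 9| < ϵ whenever |w + 9| < δ.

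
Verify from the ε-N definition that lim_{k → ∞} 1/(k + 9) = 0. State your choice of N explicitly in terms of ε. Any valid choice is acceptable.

N = 1/ε

Let ε > 0 be given. For k ≥ 1, |1/(k + 9) − 0| = 1/(k + 9) ≤ 1/k.
We need 1/k < ε, i.e. k > 1/ε.
Take N = 1/ε. If k > N then |1/(k + 9)| ≤ 1/k < ε.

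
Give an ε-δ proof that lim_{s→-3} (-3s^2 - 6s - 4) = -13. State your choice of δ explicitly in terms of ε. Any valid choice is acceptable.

Let ε > 0 be given. We want δ > 0 such that 0 < |s + 3| < δ implies |(-3s^2 - 6s - 4) + 13| < ε.
(-3s^2 - 6s - 4) + 13 = -3s^2 - 6s + 9 = (s + 3)(-3s + 3).
So |(-3s^2 - 6s - 4) + 13| = |s + 3|·|-3s + 3|.
Assume first that |s + 3| < 2, so |s| < 5. Then |-3s + 3| ≤ 3·5 + 3 = 18.
Hence |(-3s^2 - 6s - 4) + 13| ≤ 18|s + 3| < ε provided |s + 3| < ε/18.
Take δ = min(2, ε/18). Then 0 < |s + 3| < δ gives both |s + 3| < 2 and |s + 3| < ε/18, so |(-3s^2 - 6s - 4) + 13| < ε.

δ = min(2, ε/18)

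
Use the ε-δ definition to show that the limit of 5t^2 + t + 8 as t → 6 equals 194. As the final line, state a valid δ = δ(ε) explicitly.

Let ε > 0 be given. We want δ > 0 such that 0 < |t − 6| < δ implies |(5t^2 + t + 8) − 194| < ε.
(5t^2 + t + 8) − 194 = 5t^2 + t - 186 = (t − 6)(5t + 31).
So |(5t^2 + t + 8) − 194| = |t − 6|·|5t + 31|.
Assume first that |t − 6| < 1, so |t| < 7. Then |5t + 31| ≤ 5·7 + 31 = 66.
Hence |(5t^2 + t + 8) − 194| ≤ 66|t − 6| < ε provided |t − 6| < ε/66.
Choosing δ = min(1, ε/66) ensures both conditions, hence |(5t^2 + t + 8) − 194| < ε.

δ = min(1, ε/66)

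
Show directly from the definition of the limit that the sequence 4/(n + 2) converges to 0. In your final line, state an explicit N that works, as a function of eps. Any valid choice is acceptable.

N = 4/eps

Suppose eps > 0. For n ≥ 1, |4/(n + 2) − 0| = 4/(n + 2) ≤ 4/n.
We need 4/n < eps, i.e. n > 4/eps.
Take N = 4/eps. If n > N then |4/(n + 2)| ≤ 4/n < eps.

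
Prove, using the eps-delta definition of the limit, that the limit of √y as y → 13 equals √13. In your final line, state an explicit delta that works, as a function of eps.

Let eps > 0 be given. We want delta > 0 such that 0 < |y − 13| < delta implies |√y − √13| < eps.
Rationalise: √y − √13 = (y − 13)/(√y + √13), so |√y − √13| = |y − 13|/(√y + √13).
Restrict delta ≤ 13 so that |y − 13| < 13 forces y > 0, and then √y + √13 > √13.
Hence |√y − √13| < |y − 13|/√13, which is < eps once |y − 13| < √13·eps.
Take delta = min(13, √13·eps). If 0 < |y − 13| < delta then y > 0 and |√y − √13| < |y − 13|/√13 < eps.

delta = min(13, √13·eps)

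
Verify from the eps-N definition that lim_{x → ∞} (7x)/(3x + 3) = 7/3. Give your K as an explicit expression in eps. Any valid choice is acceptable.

K = (7/3)/eps

Suppose eps > 0. We seek K > 0 such that x > K implies |(7x)/(3x + 3) − (7/3)| < eps.
(7x)/(3x + 3) − (7/3) = (3(7x) − 7(3x + 3)) / (3(3x + 3)) = -21/(3(3x + 3)).
For x > 0 we have 3x + 3 > 3x, so |(7x)/(3x + 3) − (7/3)| = 21/(3(3x + 3)) < 21/(3·3x) = (7/3)/x.
Thus |(7x)/(3x + 3) − (7/3)| < eps whenever x > (7/3)/eps.
Take K = (7/3)/eps. If x > K then |(7x)/(3x + 3) − (7/3)| < (7/3)/x < eps.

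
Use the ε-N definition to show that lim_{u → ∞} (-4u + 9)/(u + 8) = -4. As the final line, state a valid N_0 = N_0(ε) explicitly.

N_0 = 41/ε

Let ε > 0. We seek N_0 > 0 such that u > N_0 implies |(-4u + 9)/(u + 8) + 4| < ε.
(-4u + 9)/(u + 8) + 4 = ((-4u + 9) − (-4)(u + 8)) / ((u + 8)) = 41/((u + 8)).
For u > 0 we have u + 8 > u, so |(-4u + 9)/(u + 8) + 4| = 41/((u + 8)) < 41/(u) = 41/u.
Thus |(-4u + 9)/(u + 8) + 4| < ε whenever u > 41/ε.
Take N_0 = 41/ε. If u > N_0 then |(-4u + 9)/(u + 8) + 4| < 41/u < ε.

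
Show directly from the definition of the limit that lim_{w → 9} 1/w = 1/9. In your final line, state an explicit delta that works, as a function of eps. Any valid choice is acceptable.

delta = min(9/2, (81/2)eps)

Fix eps > 0. We seek delta > 0 such that 0 < |w − 9| < delta implies |1/w − (1/9)| < eps.
|1/w − (1/9)| = |9 − w|/(9·|w|) = |w − 9|/(9|w|).
Require delta ≤ 9/2 so that |w| > 9 − 9/2 = 9/2, hence 9|w| > 81/2.
Then |1/w − (1/9)| < |w − 9|/(81/2), which is < eps when |w − 9| < (81/2)eps.
Take delta = min(9/2, (81/2)eps). Then 0 < |w − 9| < delta gives both |w − 9| < 9/2 and |w − 9| < (81/2)eps, so |1/w − (1/9)| < eps.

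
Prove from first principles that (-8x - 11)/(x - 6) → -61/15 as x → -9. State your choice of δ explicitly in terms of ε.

Suppose ε > 0. We want δ > 0 with 0 < |x + 9| < δ ⇒ |(-8x - 11)/(x - 6) + 61/15| < ε.
Combining over a common denominator, (-8x - 11)/(x - 6) + 61/15 = [(-8x - 11)·(-15) − 61·(x - 6)] / [(-15)·(x - 6)] = 59(x + 9) / ((-15)(x - 6)).
So |(-8x - 11)/(x - 6) + 61/15| = 59|x + 9| / (15·|x − 6|).
Require δ ≤ 15/2, so |x − 6| ≥ |-15| − |x + 9| > 15 − 15/2 = 15/2.
Hence |(-8x - 11)/(x - 6) + 61/15| < 59|x + 9|/(15·(15/2)) = (118/225)|x + 9|, which is < ε once |x + 9| < (225/118)ε.
Take δ = min(15/2, (225/118)ε). Then 0 < |x + 9| < δ forces both bounds, so |(-8x - 11)/(x - 6) + 61/15| < ε.

δ = min(15/2, (225/118)ε)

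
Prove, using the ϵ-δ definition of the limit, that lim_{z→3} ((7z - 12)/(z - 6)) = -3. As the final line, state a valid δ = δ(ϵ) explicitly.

δ = min(3/2, (3/20)ϵ)

Let ϵ > 0 be given. We want δ > 0 with 0 < |z − 3| < δ ⇒ |(7z - 12)/(z - 6) + 3| < ϵ.
Combining over a common denominator, (7z - 12)/(z - 6) + 3 = [(7z - 12)·(-3) − 9·(z - 6)] / [(-3)·(z - 6)] = -30(z − 3) / ((-3)(z - 6)).
So |(7z - 12)/(z - 6) + 3| = 30|z − 3| / (3·|z − 6|).
Require δ ≤ 3/2, so |z − 6| ≥ |-3| − |z − 3| > 3 − 3/2 = 3/2.
Hence |(7z - 12)/(z - 6) + 3| < 30|z − 3|/(3·(3/2)) = (20/3)|z − 3|, which is < ϵ once |z − 3| < (3/20)ϵ.
Take δ = min(3/2, (3/20)ϵ). Then 0 < |z − 3| < δ forces both bounds, so |(7z - 12)/(z - 6) + 3| < ϵ.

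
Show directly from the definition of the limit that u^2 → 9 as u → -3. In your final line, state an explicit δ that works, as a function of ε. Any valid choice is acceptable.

Suppose ε > 0. We seek δ > 0 with 0 < |u + 3| < δ ⇒ |u^2 − 9| < ε.
Factor: u^2 − 9 = (u + 3)(u - 3), so |u^2 − 9| = |u + 3|·|u - 3|.
Restrict δ ≤ 2. Then |u + 3| < 2 gives |u| < 5, so by the triangle inequality |u - 3| ≤ 5 + 3 = 8.
Hence |u^2 − 9| ≤ 8|u + 3|, which is < ε once |u + 3| < ε/8.
Take δ = min(2, ε/8). If 0 < |u + 3| < δ then both bounds hold and |u^2 − 9| ≤ 8|u + 3| < 8·(ε/8) = ε.

δ = min(2, ε/8)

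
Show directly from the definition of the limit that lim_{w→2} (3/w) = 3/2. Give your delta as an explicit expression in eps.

Suppose eps > 0. We seek delta > 0 such that 0 < |w − 2| < delta implies |3/w − (3/2)| < eps.
|3/w − (3/2)| = 3·|2 − w|/(2·|w|) = 3|w − 2|/(2|w|).
Require delta ≤ 1 so that |w| > 2 − 1 = 1, hence 2|w| > 2.
Then |3/w − (3/2)| < 3|w − 2|/2, which is < eps when |w − 2| < (2/3)eps.
Take delta = min(1, (2/3)eps). Then 0 < |w − 2| < delta gives both |w − 2| < 1 and |w − 2| < (2/3)eps, so |3/w − (3/2)| < eps.

delta = min(1, (2/3)eps)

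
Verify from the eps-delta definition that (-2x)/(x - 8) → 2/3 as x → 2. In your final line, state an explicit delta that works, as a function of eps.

Let eps > 0 be given. We want delta > 0 with 0 < |x − 2| < delta ⇒ |(-2x)/(x - 8) − (2/3)| < eps.
Combining over a common denominator, (-2x)/(x - 8) − (2/3) = [(-2x)·(-6) − (-4)·(x - 8)] / [(-6)·(x - 8)] = 16(x − 2) / ((-6)(x - 8)).
So |(-2x)/(x - 8) − (2/3)| = 16|x − 2| / (6·|x − 8|).
Restrict delta ≤ 3. Then |x − 2| < 3 gives |x − 8| = |(x − 2) + (-6)| ≥ 6 − 3 = 3.
Hence |(-2x)/(x - 8) − (2/3)| < 16|x − 2|/(6·3) = (8/9)|x − 2|, which is < eps once |x − 2| < (9/8)eps.
Take delta = min(3, (9/8)eps). Then 0 < |x − 2| < delta forces both bounds, so |(-2x)/(x - 8) − (2/3)| < eps.

delta = min(3, (9/8)eps)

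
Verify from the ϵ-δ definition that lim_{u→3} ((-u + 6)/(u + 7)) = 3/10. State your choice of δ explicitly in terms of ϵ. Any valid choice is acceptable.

Let ϵ > 0. We want δ > 0 with 0 < |u − 3| < δ ⇒ |(-u + 6)/(u + 7) − (3/10)| < ϵ.
Combining over a common denominator, (-u + 6)/(u + 7) − (3/10) = [(-u + 6)·10 − 3·(u + 7)] / [10·(u + 7)] = -13(u − 3) / (10(u + 7)).
So |(-u + 6)/(u + 7) − (3/10)| = 13|u − 3| / (10·|u + 7|).
Require δ ≤ 5, so |u + 7| ≥ |10| − |u − 3| > 10 − 5 = 5.
Hence |(-u + 6)/(u + 7) − (3/10)| < 13|u − 3|/(10·5) = (13/50)|u − 3|, which is < ϵ once |u − 3| < (50/13)ϵ.
Take δ = min(5, (50/13)ϵ). Then 0 < |u − 3| < δ forces both bounds, so |(-u + 6)/(u + 7) − (3/10)| < ϵ.

δ = min(5, (50/13)ϵ)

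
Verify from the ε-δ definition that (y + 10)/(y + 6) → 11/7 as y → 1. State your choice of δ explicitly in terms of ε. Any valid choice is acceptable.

δ = min(7/2, (49/8)ε)

Suppose ε > 0. We want δ > 0 with 0 < |y − 1| < δ ⇒ |(y + 10)/(y + 6) − (11/7)| < ε.
Combining over a common denominator, (y + 10)/(y + 6) − (11/7) = [(y + 10)·7 − 11·(y + 6)] / [7·(y + 6)] = -4(y − 1) / (7(y + 6)).
So |(y + 10)/(y + 6) − (11/7)| = 4|y − 1| / (7·|y + 6|).
Require δ ≤ 7/2, so |y + 6| ≥ |7| − |y − 1| > 7 − 7/2 = 7/2.
Hence |(y + 10)/(y + 6) − (11/7)| < 4|y − 1|/(7·(7/2)) = (8/49)|y − 1|, which is < ε once |y − 1| < (49/8)ε.
Take δ = min(7/2, (49/8)ε). Then 0 < |y − 1| < δ forces both bounds, so |(y + 10)/(y + 6) − (11/7)| < ε.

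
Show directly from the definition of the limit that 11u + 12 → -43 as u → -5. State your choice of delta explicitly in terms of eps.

Suppose eps > 0. We need delta > 0 so that 0 < |u + 5| < delta implies |(11u + 12) + 43| < eps.
|(11u + 12) + 43| = |11u + 55| = 11|u + 5|.
So 11|u + 5| < eps exactly when |u + 5| < eps/11.
Take delta = eps/11. If 0 < |u + 5| < delta then |(11u + 12) + 43| = 11|u + 5| < 11·(eps/11) = eps.

delta = eps/11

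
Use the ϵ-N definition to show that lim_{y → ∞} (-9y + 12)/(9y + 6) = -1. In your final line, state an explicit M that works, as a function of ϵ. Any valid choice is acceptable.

Suppose ϵ > 0. We seek M > 0 such that y > M implies |(-9y + 12)/(9y + 6) + 1| < ϵ.
(-9y + 12)/(9y + 6) + 1 = (9(-9y + 12) − (-9)(9y + 6)) / (9(9y + 6)) = 162/(9(9y + 6)).
For y > 0 we have 9y + 6 > 9y, so |(-9y + 12)/(9y + 6) + 1| = 162/(9(9y + 6)) < 162/(9·9y) = 2/y.
Thus |(-9y + 12)/(9y + 6) + 1| < ϵ whenever y > 2/ϵ.
Take M = 2/ϵ. If y > M then |(-9y + 12)/(9y + 6) + 1| < 2/y < ϵ.

M = 2/ϵ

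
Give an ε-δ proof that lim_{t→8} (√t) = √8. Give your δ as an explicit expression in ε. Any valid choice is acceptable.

Let ε > 0 be given. We want δ > 0 such that 0 < |t − 8| < δ implies |√t − √8| < ε.
Multiplying by the conjugate, |√t − √8| = |t − 8|/(√t + √8).
Restrict δ ≤ 8 so that |t − 8| < 8 forces t > 0, and then √t + √8 > √8.
Hence |√t − √8| < |t − 8|/√8, which is < ε once |t − 8| < √8·ε.
Take δ = min(8, √8·ε). If 0 < |t − 8| < δ then t > 0 and |√t − √8| < |t − 8|/√8 < ε.

δ = min(8, √8·ε)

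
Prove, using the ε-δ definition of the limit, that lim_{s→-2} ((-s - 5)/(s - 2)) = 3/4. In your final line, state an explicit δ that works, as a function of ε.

δ = min(2, (8/7)ε)

Suppose ε > 0. We want δ > 0 with 0 < |s + 2| < δ ⇒ |(-s - 5)/(s - 2) − (3/4)| < ε.
Combining over a common denominator, (-s - 5)/(s - 2) − (3/4) = [(-s - 5)·(-4) − (-3)·(s - 2)] / [(-4)·(s - 2)] = 7(s + 2) / ((-4)(s - 2)).
So |(-s - 5)/(s - 2) − (3/4)| = 7|s + 2| / (4·|s − 2|).
Restrict δ ≤ 2. Then |s + 2| < 2 gives |s − 2| = |(s + 2) + (-4)| ≥ 4 − 2 = 2.
Hence |(-s - 5)/(s - 2) − (3/4)| < 7|s + 2|/(4·2) = (7/8)|s + 2|, which is < ε once |s + 2| < (8/7)ε.
Take δ = min(2, (8/7)ε). Then 0 < |s + 2| < δ forces both bounds, so |(-s - 5)/(s - 2) − (3/4)| < ε.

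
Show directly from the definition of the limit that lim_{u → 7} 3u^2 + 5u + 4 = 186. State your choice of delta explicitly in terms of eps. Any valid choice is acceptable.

delta = min(1, eps/50)

Suppose eps > 0. We want delta > 0 such that 0 < |u − 7| < delta implies |(3u^2 + 5u + 4) − 186| < eps.
(3u^2 + 5u + 4) − 186 = 3u^2 + 5u - 182 = (u − 7)(3u + 26).
So |(3u^2 + 5u + 4) − 186| = |u − 7|·|3u + 26|.
Require delta ≤ 1. Then |u − 7| < 1 gives |u| < 8, and by the triangle inequality |3u + 26| ≤ 3·8 + 26 = 50.
Hence |(3u^2 + 5u + 4) − 186| ≤ 50|u − 7| < eps provided |u − 7| < eps/50.
Take delta = min(1, eps/50). Then 0 < |u − 7| < delta gives both |u − 7| < 1 and |u − 7| < eps/50, so |(3u^2 + 5u + 4) − 186| < eps.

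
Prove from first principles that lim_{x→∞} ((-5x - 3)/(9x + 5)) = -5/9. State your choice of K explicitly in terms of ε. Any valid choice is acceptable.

Let ε > 0 be given. We seek K > 0 such that x > K implies |(-5x - 3)/(9x + 5) + 5/9| < ε.
(-5x - 3)/(9x + 5) + 5/9 = (9(-5x - 3) − (-5)(9x + 5)) / (9(9x + 5)) = -2/(9(9x + 5)).
For x > 0 we have 9x + 5 > 9x, so |(-5x - 3)/(9x + 5) + 5/9| = 2/(9(9x + 5)) < 2/(9·9x) = (2/81)/x.
Thus |(-5x - 3)/(9x + 5) + 5/9| < ε whenever x > (2/81)/ε.
Take K = (2/81)/ε. If x > K then |(-5x - 3)/(9x + 5) + 5/9| < (2/81)/x < ε.

K = (2/81)/ε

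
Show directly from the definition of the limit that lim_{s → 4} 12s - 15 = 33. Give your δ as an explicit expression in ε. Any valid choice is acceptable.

Suppose ε > 0. We need δ > 0 so that 0 < |s − 4| < δ implies |(12s - 15) − 33| < ε.
|(12s - 15) − 33| = |12s - 48| = 12|s − 4|.
So 12|s − 4| < ε exactly when |s − 4| < ε/12.
Choosing δ = ε/12 gives |(12s - 15) − 33| = 12|s − 4| < ε whenever |s − 4| < δ.

δ = ε/12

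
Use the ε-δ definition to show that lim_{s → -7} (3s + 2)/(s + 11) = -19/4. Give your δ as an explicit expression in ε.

Fix ε > 0. We want δ > 0 with 0 < |s + 7| < δ ⇒ |(3s + 2)/(s + 11) + 19/4| < ε.
Combining over a common denominator, (3s + 2)/(s + 11) + 19/4 = [(3s + 2)·4 − (-19)·(s + 11)] / [4·(s + 11)] = 31(s + 7) / (4(s + 11)).
So |(3s + 2)/(s + 11) + 19/4| = 31|s + 7| / (4·|s + 11|).
Require δ ≤ 2, so |s + 11| ≥ |4| − |s + 7| > 4 − 2 = 2.
Hence |(3s + 2)/(s + 11) + 19/4| < 31|s + 7|/(4·2) = (31/8)|s + 7|, which is < ε once |s + 7| < (8/31)ε.
Take δ = min(2, (8/31)ε). Then 0 < |s + 7| < δ forces both bounds, so |(3s + 2)/(s + 11) + 19/4| < ε.

δ = min(2, (8/31)ε)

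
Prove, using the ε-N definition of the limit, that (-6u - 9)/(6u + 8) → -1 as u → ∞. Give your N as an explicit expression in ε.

N = (1/6)/ε

Fix ε > 0. We seek N > 0 such that u > N implies |(-6u - 9)/(6u + 8) + 1| < ε.
(-6u - 9)/(6u + 8) + 1 = (6(-6u - 9) − (-6)(6u + 8)) / (6(6u + 8)) = -6/(6(6u + 8)).
For u > 0 we have 6u + 8 > 6u, so |(-6u - 9)/(6u + 8) + 1| = 6/(6(6u + 8)) < 6/(6·6u) = (1/6)/u.
Thus |(-6u - 9)/(6u + 8) + 1| < ε whenever u > (1/6)/ε.
Take N = (1/6)/ε. If u > N then |(-6u - 9)/(6u + 8) + 1| < (1/6)/u < ε.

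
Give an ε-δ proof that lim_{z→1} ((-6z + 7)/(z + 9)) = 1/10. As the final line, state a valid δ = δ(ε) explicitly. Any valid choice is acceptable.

δ = min(5, (50/61)ε)

Let ε > 0. We want δ > 0 with 0 < |z − 1| < δ ⇒ |(-6z + 7)/(z + 9) − (1/10)| < ε.
Combining over a common denominator, (-6z + 7)/(z + 9) − (1/10) = [(-6z + 7)·10 − 1·(z + 9)] / [10·(z + 9)] = -61(z − 1) / (10(z + 9)).
So |(-6z + 7)/(z + 9) − (1/10)| = 61|z − 1| / (10·|z + 9|).
Require δ ≤ 5, so |z + 9| ≥ |10| − |z − 1| > 10 − 5 = 5.
Hence |(-6z + 7)/(z + 9) − (1/10)| < 61|z − 1|/(10·5) = (61/50)|z − 1|, which is < ε once |z − 1| < (50/61)ε.
Take δ = min(5, (50/61)ε). Then 0 < |z − 1| < δ forces both bounds, so |(-6z + 7)/(z + 9) − (1/10)| < ε.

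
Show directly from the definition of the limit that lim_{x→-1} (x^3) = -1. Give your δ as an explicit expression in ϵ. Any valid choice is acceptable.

Let ϵ > 0. We seek δ > 0 with 0 < |x + 1| < δ ⇒ |x^3 + 1| < ϵ.
Factor: x^3 + 1 = (x + 1)(x^2 - x + 1), so |x^3 + 1| = |x + 1|·|x^2 - x + 1|.
Impose δ ≤ 1 so that |x| < 2; then |x^2 - x + 1| ≤ 7.
Hence |x^3 + 1| ≤ 7|x + 1|, which is < ϵ once |x + 1| < ϵ/7.
Take δ = min(1, ϵ/7). If 0 < |x + 1| < δ then both bounds hold and |x^3 + 1| ≤ 7|x + 1| < 7·(ϵ/7) = ϵ.

δ = min(1, ϵ/7)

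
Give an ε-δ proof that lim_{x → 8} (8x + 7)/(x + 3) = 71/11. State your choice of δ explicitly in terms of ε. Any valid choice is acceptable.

δ = min(11/2, (121/34)ε)

Let ε > 0 be given. We want δ > 0 with 0 < |x − 8| < δ ⇒ |(8x + 7)/(x + 3) − (71/11)| < ε.
Combining over a common denominator, (8x + 7)/(x + 3) − (71/11) = [(8x + 7)·11 − 71·(x + 3)] / [11·(x + 3)] = 17(x − 8) / (11(x + 3)).
So |(8x + 7)/(x + 3) − (71/11)| = 17|x − 8| / (11·|x + 3|).
Require δ ≤ 11/2, so |x + 3| ≥ |11| − |x − 8| > 11 − 11/2 = 11/2.
Hence |(8x + 7)/(x + 3) − (71/11)| < 17|x − 8|/(11·(11/2)) = (34/121)|x − 8|, which is < ε once |x − 8| < (121/34)ε.
Take δ = min(11/2, (121/34)ε). Then 0 < |x − 8| < δ forces both bounds, so |(8x + 7)/(x + 3) − (71/11)| < ε.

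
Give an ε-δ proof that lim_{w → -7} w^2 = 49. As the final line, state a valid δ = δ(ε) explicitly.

δ = min(2, ε/16)

Let ε > 0. We seek δ > 0 with 0 < |w + 7| < δ ⇒ |w^2 − 49| < ε.
Factor: w^2 − 49 = (w + 7)(w - 7), so |w^2 − 49| = |w + 7|·|w - 7|.
Impose δ ≤ 2 so that |w| < 9; then |w - 7| ≤ 16.
Hence |w^2 − 49| ≤ 16|w + 7|, which is < ε once |w + 7| < ε/16.
Take δ = min(2, ε/16). If 0 < |w + 7| < δ then both bounds hold and |w^2 − 49| ≤ 16|w + 7| < 16·(ε/16) = ε.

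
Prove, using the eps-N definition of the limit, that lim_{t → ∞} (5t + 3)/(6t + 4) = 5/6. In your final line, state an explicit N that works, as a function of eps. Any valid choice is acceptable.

N = (1/18)/eps

Suppose eps > 0. We seek N > 0 such that t > N implies |(5t + 3)/(6t + 4) − (5/6)| < eps.
(5t + 3)/(6t + 4) − (5/6) = (6(5t + 3) − 5(6t + 4)) / (6(6t + 4)) = -2/(6(6t + 4)).
For t > 0 we have 6t + 4 > 6t, so |(5t + 3)/(6t + 4) − (5/6)| = 2/(6(6t + 4)) < 2/(6·6t) = (1/18)/t.
Thus |(5t + 3)/(6t + 4) − (5/6)| < eps whenever t > (1/18)/eps.
Take N = (1/18)/eps. If t > N then |(5t + 3)/(6t + 4) − (5/6)| < (1/18)/t < eps.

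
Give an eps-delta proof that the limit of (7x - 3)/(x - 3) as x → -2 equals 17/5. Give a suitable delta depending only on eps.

Let eps > 0. We want delta > 0 with 0 < |x + 2| < delta ⇒ |(7x - 3)/(x - 3) − (17/5)| < eps.
Combining over a common denominator, (7x - 3)/(x - 3) − (17/5) = [(7x - 3)·(-5) − (-17)·(x - 3)] / [(-5)·(x - 3)] = -18(x + 2) / ((-5)(x - 3)).
So |(7x - 3)/(x - 3) − (17/5)| = 18|x + 2| / (5·|x − 3|).
Restrict delta ≤ 5/2. Then |x + 2| < 5/2 gives |x − 3| = |(x + 2) + (-5)| ≥ 5 − 5/2 = 5/2.
Hence |(7x - 3)/(x - 3) − (17/5)| < 18|x + 2|/(5·(5/2)) = (36/25)|x + 2|, which is < eps once |x + 2| < (25/36)eps.
Take delta = min(5/2, (25/36)eps). Then 0 < |x + 2| < delta forces both bounds, so |(7x - 3)/(x - 3) − (17/5)| < eps.

delta = min(5/2, (25/36)eps)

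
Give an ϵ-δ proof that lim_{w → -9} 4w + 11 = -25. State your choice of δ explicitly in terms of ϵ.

δ = ϵ/4

Let ϵ > 0. We need δ > 0 so that 0 < |w + 9| < δ implies |(4w + 11) + 25| < ϵ.
|(4w + 11) + 25| = |4w + 36| = 4|w + 9|.
So 4|w + 9| < ϵ exactly when |w + 9| < ϵ/4.
Choosing δ = ϵ/4 gives |(4w + 11) + 25| = 4|w + 9| < ϵ whenever |w + 9| < δ.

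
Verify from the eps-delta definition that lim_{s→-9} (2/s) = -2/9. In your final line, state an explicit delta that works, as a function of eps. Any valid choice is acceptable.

delta = min(9/2, (81/4)eps)

Suppose eps > 0. We seek delta > 0 such that 0 < |s + 9| < delta implies |2/s + 2/9| < eps.
|2/s + 2/9| = 2·|-9 − s|/(9·|s|) = 2|s + 9|/(9|s|).
Restrict delta ≤ 9/2. Then |s + 9| < 9/2 gives |s| > 9/2, so 9|s| > 81/2.
Then |2/s + 2/9| < 2|s + 9|/(81/2), which is < eps when |s + 9| < (81/4)eps.
Take delta = min(9/2, (81/4)eps). Then 0 < |s + 9| < delta gives both |s + 9| < 9/2 and |s + 9| < (81/4)eps, so |2/s + 2/9| < eps.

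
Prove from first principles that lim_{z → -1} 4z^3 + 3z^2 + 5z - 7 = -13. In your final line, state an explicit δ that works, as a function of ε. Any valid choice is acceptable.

δ = min(1, ε/24)

Let ε > 0 be given. We want δ > 0 such that 0 < |z + 1| < δ implies |(4z^3 + 3z^2 + 5z - 7) + 13| < ε.
(4z^3 + 3z^2 + 5z - 7) + 13 = 4z^3 + 3z^2 + 5z + 6 = (z + 1)(4z^2 - z + 6).
So |(4z^3 + 3z^2 + 5z - 7) + 13| = |z + 1|·|4z^2 - z + 6|.
Require δ ≤ 1. Then |z + 1| < 1 gives |z| < 2, and by the triangle inequality |4z^2 - z + 6| ≤ 4·2^2 + 2 + 6 = 24.
Hence |(4z^3 + 3z^2 + 5z - 7) + 13| ≤ 24|z + 1| < ε provided |z + 1| < ε/24.
Choosing δ = min(1, ε/24) ensures both conditions, hence |(4z^3 + 3z^2 + 5z - 7) + 13| < ε.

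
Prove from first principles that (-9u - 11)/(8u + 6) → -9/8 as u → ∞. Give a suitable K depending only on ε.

K = (17/32)/ε

Let ε > 0. We seek K > 0 such that u > K implies |(-9u - 11)/(8u + 6) + 9/8| < ε.
(-9u - 11)/(8u + 6) + 9/8 = (8(-9u - 11) − (-9)(8u + 6)) / (8(8u + 6)) = -34/(8(8u + 6)).
For u > 0 we have 8u + 6 > 8u, so |(-9u - 11)/(8u + 6) + 9/8| = 34/(8(8u + 6)) < 34/(8·8u) = (17/32)/u.
Thus |(-9u - 11)/(8u + 6) + 9/8| < ε whenever u > (17/32)/ε.
Take K = (17/32)/ε. If u > K then |(-9u - 11)/(8u + 6) + 9/8| < (17/32)/u < ε.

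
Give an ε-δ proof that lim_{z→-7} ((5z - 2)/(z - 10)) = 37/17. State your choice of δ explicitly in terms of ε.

Let ε > 0. We want δ > 0 with 0 < |z + 7| < δ ⇒ |(5z - 2)/(z - 10) − (37/17)| < ε.
Combining over a common denominator, (5z - 2)/(z - 10) − (37/17) = [(5z - 2)·(-17) − (-37)·(z - 10)] / [(-17)·(z - 10)] = -48(z + 7) / ((-17)(z - 10)).
So |(5z - 2)/(z - 10) − (37/17)| = 48|z + 7| / (17·|z − 10|).
Require δ ≤ 17/2, so |z − 10| ≥ |-17| − |z + 7| > 17 − 17/2 = 17/2.
Hence |(5z - 2)/(z - 10) − (37/17)| < 48|z + 7|/(17·(17/2)) = (96/289)|z + 7|, which is < ε once |z + 7| < (289/96)ε.
Take δ = min(17/2, (289/96)ε). Then 0 < |z + 7| < δ forces both bounds, so |(5z - 2)/(z - 10) − (37/17)| < ε.

δ = min(17/2, (289/96)ε)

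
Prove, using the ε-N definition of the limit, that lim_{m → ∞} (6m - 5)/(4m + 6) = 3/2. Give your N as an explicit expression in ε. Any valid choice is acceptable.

Fix ε > 0. For m ≥ 1, |(6m - 5)/(4m + 6) − (3/2)| = |-56|/(4(4m + 6)) = 56/(4(4m + 6)).
Since 4m + 6 ≥ 4m for m ≥ 1, this is ≤ 56/(4·4m) = (7/2)/m.
So |(6m - 5)/(4m + 6) − (3/2)| < ε whenever m > (7/2)/ε.
Take N = (7/2)/ε. If m > N then |(6m - 5)/(4m + 6) − (3/2)| ≤ (7/2)/m < ε.

N = (7/2)/ε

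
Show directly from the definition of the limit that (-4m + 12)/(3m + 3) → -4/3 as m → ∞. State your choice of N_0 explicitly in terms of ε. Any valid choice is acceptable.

N_0 = (16/3)/ε

Let ε > 0. For m ≥ 1, |(-4m + 12)/(3m + 3) + 4/3| = |48|/(3(3m + 3)) = 48/(3(3m + 3)).
Since 3m + 3 ≥ 3m for m ≥ 1, this is ≤ 48/(3·3m) = (16/3)/m.
So |(-4m + 12)/(3m + 3) + 4/3| < ε whenever m > (16/3)/ε.
Take N_0 = (16/3)/ε. If m > N_0 then |(-4m + 12)/(3m + 3) + 4/3| ≤ (16/3)/m < ε.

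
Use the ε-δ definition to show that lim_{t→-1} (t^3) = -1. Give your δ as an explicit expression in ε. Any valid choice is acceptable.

Let ε > 0. We seek δ > 0 with 0 < |t + 1| < δ ⇒ |t^3 + 1| < ε.
Factor: t^3 + 1 = (t + 1)(t^2 - t + 1), so |t^3 + 1| = |t + 1|·|t^2 - t + 1|.
Impose δ ≤ 2 so that |t| < 3; then |t^2 - t + 1| ≤ 13.
Hence |t^3 + 1| ≤ 13|t + 1|, which is < ε once |t + 1| < ε/13.
Take δ = min(2, ε/13). If 0 < |t + 1| < δ then both bounds hold and |t^3 + 1| ≤ 13|t + 1| < 13·(ε/13) = ε.

δ = min(2, ε/13)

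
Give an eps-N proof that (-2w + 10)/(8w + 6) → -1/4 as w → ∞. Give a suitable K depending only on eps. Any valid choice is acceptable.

Fix eps > 0. We seek K > 0 such that w > K implies |(-2w + 10)/(8w + 6) + 1/4| < eps.
(-2w + 10)/(8w + 6) + 1/4 = (8(-2w + 10) − (-2)(8w + 6)) / (8(8w + 6)) = 92/(8(8w + 6)).
For w > 0 we have 8w + 6 > 8w, so |(-2w + 10)/(8w + 6) + 1/4| = 92/(8(8w + 6)) < 92/(8·8w) = (23/16)/w.
Thus |(-2w + 10)/(8w + 6) + 1/4| < eps whenever w > (23/16)/eps.
Take K = (23/16)/eps. If w > K then |(-2w + 10)/(8w + 6) + 1/4| < (23/16)/w < eps.

K = (23/16)/eps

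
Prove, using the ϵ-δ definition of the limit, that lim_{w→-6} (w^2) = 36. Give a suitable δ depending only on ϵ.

δ = min(1, ϵ/13)

Fix ϵ > 0. We seek δ > 0 with 0 < |w + 6| < δ ⇒ |w^2 − 36| < ϵ.
Factor: w^2 − 36 = (w + 6)(w - 6), so |w^2 − 36| = |w + 6|·|w - 6|.
Restrict δ ≤ 1. Then |w + 6| < 1 gives |w| < 7, so by the triangle inequality |w - 6| ≤ 7 + 6 = 13.
Hence |w^2 − 36| ≤ 13|w + 6|, which is < ϵ once |w + 6| < ϵ/13.
Take δ = min(1, ϵ/13). If 0 < |w + 6| < δ then both bounds hold and |w^2 − 36| ≤ 13|w + 6| < 13·(ϵ/13) = ϵ.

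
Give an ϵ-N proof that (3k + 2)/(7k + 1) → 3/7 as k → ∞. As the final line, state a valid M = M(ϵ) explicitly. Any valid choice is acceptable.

M = (11/49)/ϵ

Suppose ϵ > 0. For k ≥ 1, |(3k + 2)/(7k + 1) − (3/7)| = |11|/(7(7k + 1)) = 11/(7(7k + 1)).
Since 7k + 1 ≥ 7k for k ≥ 1, this is ≤ 11/(7·7k) = (11/49)/k.
So |(3k + 2)/(7k + 1) − (3/7)| < ϵ whenever k > (11/49)/ϵ.
Take M = (11/49)/ϵ. If k > M then |(3k + 2)/(7k + 1) − (3/7)| ≤ (11/49)/k < ϵ.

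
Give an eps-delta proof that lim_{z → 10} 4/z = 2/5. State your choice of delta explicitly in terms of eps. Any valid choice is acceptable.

delta = min(5, (25/2)eps)

Fix eps > 0. We seek delta > 0 such that 0 < |z − 10| < delta implies |4/z − (2/5)| < eps.
|4/z − (2/5)| = 4·|10 − z|/(10·|z|) = 4|z − 10|/(10|z|).
Restrict delta ≤ 5. Then |z − 10| < 5 gives |z| > 5, so 10|z| > 50.
Then |4/z − (2/5)| < 4|z − 10|/50, which is < eps when |z − 10| < (25/2)eps.
Take delta = min(5, (25/2)eps). Then 0 < |z − 10| < delta gives both |z − 10| < 5 and |z − 10| < (25/2)eps, so |4/z − (2/5)| < eps.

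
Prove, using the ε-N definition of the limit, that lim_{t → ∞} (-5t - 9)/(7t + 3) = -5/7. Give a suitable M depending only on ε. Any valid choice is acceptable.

M = (48/49)/ε

Let ε > 0 be given. We seek M > 0 such that t > M implies |(-5t - 9)/(7t + 3) + 5/7| < ε.
(-5t - 9)/(7t + 3) + 5/7 = (7(-5t - 9) − (-5)(7t + 3)) / (7(7t + 3)) = -48/(7(7t + 3)).
For t > 0 we have 7t + 3 > 7t, so |(-5t - 9)/(7t + 3) + 5/7| = 48/(7(7t + 3)) < 48/(7·7t) = (48/49)/t.
Thus |(-5t - 9)/(7t + 3) + 5/7| < ε whenever t > (48/49)/ε.
Take M = (48/49)/ε. If t > M then |(-5t - 9)/(7t + 3) + 5/7| < (48/49)/t < ε.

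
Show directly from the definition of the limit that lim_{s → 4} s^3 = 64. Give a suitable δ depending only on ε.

Let ε > 0. We seek δ > 0 with 0 < |s − 4| < δ ⇒ |s^3 − 64| < ε.
Factor: s^3 − 64 = (s − 4)(s^2 + 4s + 16), so |s^3 − 64| = |s − 4|·|s^2 + 4s + 16|.
Impose δ ≤ 1 so that |s| < 5; then |s^2 + 4s + 16| ≤ 61.
Hence |s^3 − 64| ≤ 61|s − 4|, which is < ε once |s − 4| < ε/61.
Take δ = min(1, ε/61). If 0 < |s − 4| < δ then both bounds hold and |s^3 − 64| ≤ 61|s − 4| < 61·(ε/61) = ε.

δ = min(1, ε/61)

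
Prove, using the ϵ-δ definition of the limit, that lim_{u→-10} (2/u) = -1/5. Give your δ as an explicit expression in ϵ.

δ = min(5, 25ϵ)

Fix ϵ > 0. We seek δ > 0 such that 0 < |u + 10| < δ implies |2/u + 1/5| < ϵ.
|2/u + 1/5| = 2·|-10 − u|/(10·|u|) = 2|u + 10|/(10|u|).
Require δ ≤ 5 so that |u| > 10 − 5 = 5, hence 10|u| > 50.
Then |2/u + 1/5| < 2|u + 10|/50, which is < ϵ when |u + 10| < 25ϵ.
Take δ = min(5, 25ϵ). Then 0 < |u + 10| < δ gives both |u + 10| < 5 and |u + 10| < 25ϵ, so |2/u + 1/5| < ϵ.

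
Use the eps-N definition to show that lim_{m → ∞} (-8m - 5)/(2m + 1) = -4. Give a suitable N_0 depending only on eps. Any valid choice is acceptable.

N_0 = (1/2)/eps

Let eps > 0 be given. For m ≥ 1, |(-8m - 5)/(2m + 1) + 4| = |-2|/(2(2m + 1)) = 2/(2(2m + 1)).
Since 2m + 1 ≥ 2m for m ≥ 1, this is ≤ 2/(2·2m) = (1/2)/m.
So |(-8m - 5)/(2m + 1) + 4| < eps whenever m > (1/2)/eps.
Take N_0 = (1/2)/eps. If m > N_0 then |(-8m - 5)/(2m + 1) + 4| ≤ (1/2)/m < eps.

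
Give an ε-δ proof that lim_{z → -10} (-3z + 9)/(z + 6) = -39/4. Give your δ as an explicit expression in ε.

δ = min(2, (8/27)ε)

Fix ε > 0. We want δ > 0 with 0 < |z + 10| < δ ⇒ |(-3z + 9)/(z + 6) + 39/4| < ε.
Combining over a common denominator, (-3z + 9)/(z + 6) + 39/4 = [(-3z + 9)·(-4) − 39·(z + 6)] / [(-4)·(z + 6)] = -27(z + 10) / ((-4)(z + 6)).
So |(-3z + 9)/(z + 6) + 39/4| = 27|z + 10| / (4·|z + 6|).
Require δ ≤ 2, so |z + 6| ≥ |-4| − |z + 10| > 4 − 2 = 2.
Hence |(-3z + 9)/(z + 6) + 39/4| < 27|z + 10|/(4·2) = (27/8)|z + 10|, which is < ε once |z + 10| < (8/27)ε.
Take δ = min(2, (8/27)ε). Then 0 < |z + 10| < δ forces both bounds, so |(-3z + 9)/(z + 6) + 39/4| < ε.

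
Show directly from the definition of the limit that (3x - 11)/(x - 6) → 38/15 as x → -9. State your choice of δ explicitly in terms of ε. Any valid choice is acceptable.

Let ε > 0. We want δ > 0 with 0 < |x + 9| < δ ⇒ |(3x - 11)/(x - 6) − (38/15)| < ε.
Combining over a common denominator, (3x - 11)/(x - 6) − (38/15) = [(3x - 11)·(-15) − (-38)·(x - 6)] / [(-15)·(x - 6)] = -7(x + 9) / ((-15)(x - 6)).
So |(3x - 11)/(x - 6) − (38/15)| = 7|x + 9| / (15·|x − 6|).
Require δ ≤ 15/2, so |x − 6| ≥ |-15| − |x + 9| > 15 − 15/2 = 15/2.
Hence |(3x - 11)/(x - 6) − (38/15)| < 7|x + 9|/(15·(15/2)) = (14/225)|x + 9|, which is < ε once |x + 9| < (225/14)ε.
Take δ = min(15/2, (225/14)ε). Then 0 < |x + 9| < δ forces both bounds, so |(3x - 11)/(x - 6) − (38/15)| < ε.

δ = min(15/2, (225/14)ε)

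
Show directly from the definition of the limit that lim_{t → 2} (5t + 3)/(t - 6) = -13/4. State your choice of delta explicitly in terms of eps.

delta = min(2, (8/33)eps)

Suppose eps > 0. We want delta > 0 with 0 < |t − 2| < delta ⇒ |(5t + 3)/(t - 6) + 13/4| < eps.
Combining over a common denominator, (5t + 3)/(t - 6) + 13/4 = [(5t + 3)·(-4) − 13·(t - 6)] / [(-4)·(t - 6)] = -33(t − 2) / ((-4)(t - 6)).
So |(5t + 3)/(t - 6) + 13/4| = 33|t − 2| / (4·|t − 6|).
Restrict delta ≤ 2. Then |t − 2| < 2 gives |t − 6| = |(t − 2) + (-4)| ≥ 4 − 2 = 2.
Hence |(5t + 3)/(t - 6) + 13/4| < 33|t − 2|/(4·2) = (33/8)|t − 2|, which is < eps once |t − 2| < (8/33)eps.
Take delta = min(2, (8/33)eps). Then 0 < |t − 2| < delta forces both bounds, so |(5t + 3)/(t - 6) + 13/4| < eps.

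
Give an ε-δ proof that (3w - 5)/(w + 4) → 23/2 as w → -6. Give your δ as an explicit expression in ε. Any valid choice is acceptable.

δ = min(1, (2/17)ε)

Let ε > 0 be given. We want δ > 0 with 0 < |w + 6| < δ ⇒ |(3w - 5)/(w + 4) − (23/2)| < ε.
Combining over a common denominator, (3w - 5)/(w + 4) − (23/2) = [(3w - 5)·(-2) − (-23)·(w + 4)] / [(-2)·(w + 4)] = 17(w + 6) / ((-2)(w + 4)).
So |(3w - 5)/(w + 4) − (23/2)| = 17|w + 6| / (2·|w + 4|).
Restrict δ ≤ 1. Then |w + 6| < 1 gives |w + 4| = |(w + 6) + (-2)| ≥ 2 − 1 = 1.
Hence |(3w - 5)/(w + 4) − (23/2)| < 17|w + 6|/(2·1) = (17/2)|w + 6|, which is < ε once |w + 6| < (2/17)ε.
Take δ = min(1, (2/17)ε). Then 0 < |w + 6| < δ forces both bounds, so |(3w - 5)/(w + 4) − (23/2)| < ε.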